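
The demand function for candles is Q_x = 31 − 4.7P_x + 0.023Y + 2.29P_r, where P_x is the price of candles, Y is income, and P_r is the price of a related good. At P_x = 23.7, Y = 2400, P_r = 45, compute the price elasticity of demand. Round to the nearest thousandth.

Evaluating quantity at (P_x, Y, P_r) gives Q_x = 31 − 4.7(23.7) + 0.023(2400) + 2.29(45) = 31 − 111.39 + 55.2 + 103.05 = 77.86.
∂Q_x/∂P_x = −4.7, so E_p = (−4.7)·(23.7/77.86) ≈ -1.431.
|E_p| > 1: demand is elastic.

-1.431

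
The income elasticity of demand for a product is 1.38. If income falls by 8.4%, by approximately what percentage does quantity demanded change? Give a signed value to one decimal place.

-11.6

%ΔQ ≈ E × %ΔI = (1.38) × (-8.4%) ≈ -11.6%.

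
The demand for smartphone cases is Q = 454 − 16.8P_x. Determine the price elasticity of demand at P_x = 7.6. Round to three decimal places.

At P_x = 7.6, Q = 326.32.
dQ/dP_x = −16.8.
Point elasticity E = (dQ/dP_x)·(P_x/Q) = -16.8 × 7.6/326.32 ≈ -0.391.
|E| < 1, so demand is inelastic at this price.

-0.391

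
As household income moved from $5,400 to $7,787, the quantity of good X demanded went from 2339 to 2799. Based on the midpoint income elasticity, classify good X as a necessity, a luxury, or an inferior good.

%ΔQ = (2799 − 2339)/[(2339+2799)/2] = 460/2569 ≈ 0.1791.
%ΔY = (7,787 − 5,400)/[(5,400+7,787)/2] = 2387/6593.5 ≈ 0.3620.
E_I = %ΔQ/%ΔY ≈ 0.495.
E_I ∈ (0,1): normal good (necessity).

necessity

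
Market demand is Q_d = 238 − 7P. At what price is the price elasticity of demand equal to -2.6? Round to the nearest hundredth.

24.56

Set −bP/(a − bP) = −2.6 ⇒ bP = 2.6(a − bP) ⇒ bP(1+2.6) = 2.6·a.
P = 2.6·238/(7·3.6) ≈ 24.56.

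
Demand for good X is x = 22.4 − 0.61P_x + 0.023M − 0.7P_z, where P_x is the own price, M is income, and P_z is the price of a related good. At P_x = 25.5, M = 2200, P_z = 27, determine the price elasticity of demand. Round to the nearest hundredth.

x = 22.4 − 0.61(25.5) + 0.023(2200) − 0.7(27) = 22.4 − 15.555 + 50.6 − 18.9 = 38.545.
∂x/∂P_x = −0.61, so E_p = (−0.61)·(25.5/38.545) ≈ -0.40.
|E_p| < 1: demand is inelastic.

-0.40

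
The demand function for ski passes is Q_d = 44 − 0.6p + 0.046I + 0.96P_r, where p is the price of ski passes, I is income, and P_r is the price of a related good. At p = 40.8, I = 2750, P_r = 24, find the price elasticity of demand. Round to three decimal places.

First evaluate Q_d: 44 − 0.6(40.8) + 0.046(2750) + 0.96(24) = 44 − 24.48 + 126.5 + 23.04 = 169.06.
∂Q_d/∂p = −0.6, so E_p = (−0.6)·(40.8/169.06) ≈ -0.145.
|E_p| < 1: demand is inelastic.

-0.145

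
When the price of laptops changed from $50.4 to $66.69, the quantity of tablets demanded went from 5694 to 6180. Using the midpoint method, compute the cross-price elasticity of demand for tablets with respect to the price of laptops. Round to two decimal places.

0.29

%ΔQ_x = (6180 − 5694)/[(5694+6180)/2] = 486/5937 ≈ 0.0819.
%ΔP_y = (66.69 − 50.4)/[(50.4+66.69)/2] ≈ 0.2782.
E_xy = 0.0819/0.2782 ≈ 0.29.
E_xy > 0, so tablets and laptops are substitutes.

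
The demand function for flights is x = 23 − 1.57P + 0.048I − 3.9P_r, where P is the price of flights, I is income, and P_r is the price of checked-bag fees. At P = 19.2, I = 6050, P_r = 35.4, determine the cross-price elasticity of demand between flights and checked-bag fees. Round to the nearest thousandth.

First evaluate x: 23 − 1.57(19.2) + 0.048(6050) − 3.9(35.4) = 23 − 30.144 + 290.4 − 138.06 = 145.196.
∂x/∂P_r = −3.9, so E_xy = -3.9·(35.4/145.196) ≈ -0.951.
E_xy < 0: the goods are complements.

-0.951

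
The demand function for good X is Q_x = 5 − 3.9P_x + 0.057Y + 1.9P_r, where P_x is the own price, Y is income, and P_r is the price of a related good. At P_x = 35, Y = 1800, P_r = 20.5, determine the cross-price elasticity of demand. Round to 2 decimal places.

3.88

At the given point, Q_x = 5 − 3.9(35) + 0.057(1800) + 1.9(20.5) = 5 − 136.5 + 102.6 + 38.95 = 10.05.
∂Q_x/∂P_r = +1.9, so E_xy = 1.9·(20.5/10.05) ≈ 3.88.
E_xy > 0: the goods are substitutes.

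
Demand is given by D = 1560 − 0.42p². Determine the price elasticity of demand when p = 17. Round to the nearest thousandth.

At p = 17, D = 1438.62.
dD/dp = −2·0.42·p = −14.28.
Point elasticity E = (dD/dp)·(p/D) = -14.28 × 17/1438.62 ≈ -0.169.
|E| < 1, so demand is inelastic at this price.

-0.169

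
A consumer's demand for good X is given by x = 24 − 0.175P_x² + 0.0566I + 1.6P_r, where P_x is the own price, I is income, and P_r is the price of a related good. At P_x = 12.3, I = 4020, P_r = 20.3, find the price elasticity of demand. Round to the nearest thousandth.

-0.206

Substituting, x = 24 − 0.175(12.3)² + 0.0566(4020) + 1.6(20.3) = 24 − 26.4758 + 227.532 + 32.48 = 257.5363.
∂x/∂P_x = −2·0.175·P_x = -4.305, so E_p = -4.305·(12.3/257.5363) ≈ -0.206.
|E_p| < 1: demand is inelastic.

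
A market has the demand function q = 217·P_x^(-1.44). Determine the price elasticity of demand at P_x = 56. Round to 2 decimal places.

-1.44

For a Cobb–Douglas (constant-elasticity) form q = A·P_x^α·…, the elasticity with respect to P_x equals the exponent α at every point.
Here the exponent on P_x is -1.44, so the price elasticity of demand is -1.44.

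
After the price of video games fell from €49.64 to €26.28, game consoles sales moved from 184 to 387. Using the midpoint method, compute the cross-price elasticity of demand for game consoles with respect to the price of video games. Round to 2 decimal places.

-1.16

%ΔQ_x = (387 − 184)/[(184+387)/2] = 203/285.5 ≈ 0.7110.
%ΔP_y = (26.28 − 49.64)/[(49.64+26.28)/2] ≈ -0.6154.
E_xy = 0.7110/-0.6154 ≈ -1.16.
E_xy < 0, so game consoles and video games are complements.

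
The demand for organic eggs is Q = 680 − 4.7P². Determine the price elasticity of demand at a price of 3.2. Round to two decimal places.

At P = 3.2, Q = 631.872.
dQ/dP = −2·4.7·P = −30.08.
Point elasticity E = (dQ/dP)·(P/Q) = -30.08 × 3.2/631.872 ≈ -0.15.
|E| < 1, so demand is inelastic at this price.

-0.15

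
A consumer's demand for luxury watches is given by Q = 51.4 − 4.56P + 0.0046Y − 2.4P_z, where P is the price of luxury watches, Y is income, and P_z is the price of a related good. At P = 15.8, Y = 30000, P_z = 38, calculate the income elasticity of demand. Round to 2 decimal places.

Substituting, Q = 51.4 − 4.56(15.8) + 0.0046(30000) − 2.4(38) = 51.4 − 72.048 + 138 − 91.2 = 26.152.
∂Q/∂Y = +0.0046, so E_I = 0.0046·(30000/26.152) ≈ 5.28.
E_I > 1: normal good (luxury).

5.28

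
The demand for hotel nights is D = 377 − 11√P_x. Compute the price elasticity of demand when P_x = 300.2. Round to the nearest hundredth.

-0.51

At P_x = 300.2, D = 186.4109.
dD/dP_x = −11/(2√P_x) = −11/(2·17.3263).
Point elasticity E = (dD/dP_x)·(P_x/D) = -0.3174 × 300.2/186.4109 ≈ -0.51.
|E| < 1, so demand is inelastic at this price.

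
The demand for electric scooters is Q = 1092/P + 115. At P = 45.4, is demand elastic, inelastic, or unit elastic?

inelastic

At P = 45.4, Q = 139.0529.
dQ/dP = −1092/P² = −0.5298.
Point elasticity E = (dQ/dP)·(P/Q) = -0.5298 × 45.4/139.0529 ≈ -0.173.
|E| ≈ 0.173 < 1, so demand is inelastic.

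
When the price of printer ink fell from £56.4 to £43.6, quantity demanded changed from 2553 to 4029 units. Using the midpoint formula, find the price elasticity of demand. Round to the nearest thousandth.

%Δq = (4029 − 2553)/[(2553 + 4029)/2] = 1476/3291 ≈ 0.4485.
%Δp = (43.6 − 56.4)/[(56.4 + 43.6)/2] = -12.8/50 ≈ -0.2560.
Arc elasticity E = %Δq/%Δp ≈ 0.4485/-0.2560 ≈ -1.752.
|E| > 1: demand is elastic over this range.

-1.752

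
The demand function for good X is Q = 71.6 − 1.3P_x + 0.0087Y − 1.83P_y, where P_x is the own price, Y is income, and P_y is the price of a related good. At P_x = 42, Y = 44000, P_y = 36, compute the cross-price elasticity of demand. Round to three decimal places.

-0.197

First evaluate Q: 71.6 − 1.3(42) + 0.0087(44000) − 1.83(36) = 71.6 − 54.6 + 382.8 − 65.88 = 333.92.
∂Q/∂P_y = −1.83, so E_xy = -1.83·(36/333.92) ≈ -0.197.
E_xy < 0: the goods are complements.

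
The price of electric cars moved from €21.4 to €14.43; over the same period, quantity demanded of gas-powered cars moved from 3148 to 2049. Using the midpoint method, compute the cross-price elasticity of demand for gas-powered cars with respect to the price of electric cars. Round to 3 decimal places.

1.087

%ΔQ_x = (2049 − 3148)/[(3148+2049)/2] = -1099/2598.5 ≈ -0.4229.
%ΔP_y = (14.43 − 21.4)/[(21.4+14.43)/2] ≈ -0.3891.
E_xy = -0.4229/-0.3891 ≈ 1.087.
E_xy > 0, so gas-powered cars and electric cars are substitutes.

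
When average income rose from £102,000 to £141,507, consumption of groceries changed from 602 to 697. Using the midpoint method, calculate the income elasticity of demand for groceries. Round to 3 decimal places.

%ΔQ = (697 − 602)/[(602+697)/2] = 95/649.5 ≈ 0.1463.
%ΔI = (141,507 − 102,000)/[(102,000+141,507)/2] = 39507/121753.5 ≈ 0.3245.
E_I = %ΔQ/%ΔI ≈ 0.451.
E_I ∈ (0,1): normal good (necessity).

0.451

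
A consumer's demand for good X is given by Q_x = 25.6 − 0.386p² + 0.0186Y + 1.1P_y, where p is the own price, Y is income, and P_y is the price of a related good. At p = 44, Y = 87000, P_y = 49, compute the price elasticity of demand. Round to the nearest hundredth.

-1.57

Substituting, Q_x = 25.6 − 0.386(44)² + 0.0186(87000) + 1.1(49) = 25.6 − 747.296 + 1618.2 + 53.9 = 950.404.
∂Q_x/∂p = −2·0.386·p = -33.968, so E_p = -33.968·(44/950.404) ≈ -1.57.
|E_p| > 1: demand is elastic.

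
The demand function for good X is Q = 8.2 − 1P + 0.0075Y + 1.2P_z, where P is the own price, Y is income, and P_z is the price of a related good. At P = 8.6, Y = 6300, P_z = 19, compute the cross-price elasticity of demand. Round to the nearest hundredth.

Q = 8.2 − 1(8.6) + 0.0075(6300) + 1.2(19) = 8.2 − 8.6 + 47.25 + 22.8 = 69.65.
∂Q/∂P_z = +1.2, so E_xy = 1.2·(19/69.65) ≈ 0.33.
E_xy > 0: the goods are substitutes.

0.33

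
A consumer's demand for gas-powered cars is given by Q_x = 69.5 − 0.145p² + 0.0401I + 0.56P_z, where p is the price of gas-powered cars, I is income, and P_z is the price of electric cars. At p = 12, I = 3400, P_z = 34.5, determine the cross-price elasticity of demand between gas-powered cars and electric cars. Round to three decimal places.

0.095

Substituting, Q_x = 69.5 − 0.145(12)² + 0.0401(3400) + 0.56(34.5) = 69.5 − 20.88 + 136.34 + 19.32 = 204.28.
∂Q_x/∂P_z = +0.56, so E_xy = 0.56·(34.5/204.28) ≈ 0.095.
E_xy > 0: the goods are substitutes.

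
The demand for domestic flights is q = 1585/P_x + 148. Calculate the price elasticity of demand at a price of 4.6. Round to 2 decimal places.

At P_x = 4.6, q = 492.5652.
dq/dP_x = −1585/P_x² = −74.9055.
Point elasticity E = (dq/dP_x)·(P_x/q) = -74.9055 × 4.6/492.5652 ≈ -0.70.
|E| < 1, so demand is inelastic at this price.

-0.70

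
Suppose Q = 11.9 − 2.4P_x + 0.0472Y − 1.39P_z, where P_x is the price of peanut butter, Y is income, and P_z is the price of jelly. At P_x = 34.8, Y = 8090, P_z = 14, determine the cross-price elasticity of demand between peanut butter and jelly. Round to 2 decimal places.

First evaluate Q: 11.9 − 2.4(34.8) + 0.0472(8090) − 1.39(14) = 11.9 − 83.52 + 381.848 − 19.46 = 290.768.
∂Q/∂P_z = −1.39, so E_xy = -1.39·(14/290.768) ≈ -0.07.
E_xy < 0: the goods are complements.

-0.07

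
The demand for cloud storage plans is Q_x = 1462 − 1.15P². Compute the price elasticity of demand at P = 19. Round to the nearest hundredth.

At P = 19, Q_x = 1046.85.
dQ_x/dP = −2·1.15·P = −43.7.
Point elasticity E = (dQ_x/dP)·(P/Q_x) = -43.7 × 19/1046.85 ≈ -0.79.
|E| < 1, so demand is inelastic at this price.

-0.79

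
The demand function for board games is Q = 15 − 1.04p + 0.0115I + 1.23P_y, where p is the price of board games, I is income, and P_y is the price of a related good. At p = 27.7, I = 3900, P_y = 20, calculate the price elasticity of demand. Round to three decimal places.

-0.518

At the given point, Q = 15 − 1.04(27.7) + 0.0115(3900) + 1.23(20) = 15 − 28.808 + 44.85 + 24.6 = 55.642.
∂Q/∂p = −1.04, so E_p = (−1.04)·(27.7/55.642) ≈ -0.518.
|E_p| < 1: demand is inelastic.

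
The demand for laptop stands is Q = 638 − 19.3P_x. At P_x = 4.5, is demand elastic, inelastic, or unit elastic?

At P_x = 4.5, Q = 551.15.
dQ/dP_x = −19.3.
Point elasticity E = (dQ/dP_x)·(P_x/Q) = -19.3 × 4.5/551.15 ≈ -0.158.
|E| ≈ 0.158 < 1, so demand is inelastic.

inelastic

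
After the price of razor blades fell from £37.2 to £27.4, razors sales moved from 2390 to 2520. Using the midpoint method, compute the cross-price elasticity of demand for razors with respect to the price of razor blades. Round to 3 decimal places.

%ΔQ_x = (2520 − 2390)/[(2390+2520)/2] = 130/2455 ≈ 0.0530.
%ΔP_y = (27.4 − 37.2)/[(37.2+27.4)/2] ≈ -0.3034.
E_xy = 0.0530/-0.3034 ≈ -0.175.
E_xy < 0, so razors and razor blades are complements.

-0.175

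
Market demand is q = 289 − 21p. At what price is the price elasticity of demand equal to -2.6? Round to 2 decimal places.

9.94

Set −bp/(a − bp) = −2.6 ⇒ bp = 2.6(a − bp) ⇒ bp(1+2.6) = 2.6·a.
p = 2.6·289/(21·3.6) ≈ 9.94.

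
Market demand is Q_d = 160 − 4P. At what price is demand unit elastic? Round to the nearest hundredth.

For linear demand Q_d = a − bP, E = −bP/(a − bP). |E| = 1 ⇒ bP = a − bP ⇒ P = a/(2b).
P = 160/(2·4) = 20.00.

20.00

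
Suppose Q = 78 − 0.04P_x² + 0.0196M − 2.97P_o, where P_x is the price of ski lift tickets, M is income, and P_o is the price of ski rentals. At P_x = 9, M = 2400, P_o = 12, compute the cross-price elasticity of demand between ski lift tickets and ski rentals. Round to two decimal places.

Q = 78 − 0.04(9)² + 0.0196(2400) − 2.97(12) = 78 − 3.24 + 47.04 − 35.64 = 86.16.
∂Q/∂P_o = −2.97, so E_xy = -2.97·(12/86.16) ≈ -0.41.
E_xy < 0: the goods are complements.

-0.41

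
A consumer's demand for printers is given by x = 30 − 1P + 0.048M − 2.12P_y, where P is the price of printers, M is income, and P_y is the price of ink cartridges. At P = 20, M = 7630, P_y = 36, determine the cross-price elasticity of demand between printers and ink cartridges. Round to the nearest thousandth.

First evaluate x: 30 − 1(20) + 0.048(7630) − 2.12(36) = 30 − 20 + 366.24 − 76.32 = 299.92.
∂x/∂P_y = −2.12, so E_xy = -2.12·(36/299.92) ≈ -0.254.
E_xy < 0: the goods are complements.

-0.254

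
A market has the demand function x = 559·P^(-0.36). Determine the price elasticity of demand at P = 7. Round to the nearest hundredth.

-0.36

For a Cobb–Douglas (constant-elasticity) form x = A·P^α·…, the elasticity with respect to P equals the exponent α at every point.
Here the exponent on P is -0.36, so the price elasticity of demand is -0.36.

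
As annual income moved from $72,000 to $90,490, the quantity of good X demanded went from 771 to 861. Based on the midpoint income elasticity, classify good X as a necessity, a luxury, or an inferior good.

necessity

%ΔQ = (861 − 771)/[(771+861)/2] = 90/816 ≈ 0.1103.
%ΔM = (90,490 − 72,000)/[(72,000+90,490)/2] = 18490/81245 ≈ 0.2276.
E_I = %ΔQ/%ΔM ≈ 0.485.
E_I ∈ (0,1): normal good (necessity).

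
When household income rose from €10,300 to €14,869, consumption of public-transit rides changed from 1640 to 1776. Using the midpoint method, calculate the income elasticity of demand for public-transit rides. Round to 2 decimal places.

%ΔQ = (1776 − 1640)/[(1640+1776)/2] = 136/1708 ≈ 0.0796.
%ΔI = (14,869 − 10,300)/[(10,300+14,869)/2] = 4569/12584.5 ≈ 0.3631.
E_I = %ΔQ/%ΔI ≈ 0.22.
E_I ∈ (0,1): normal good (necessity).

0.22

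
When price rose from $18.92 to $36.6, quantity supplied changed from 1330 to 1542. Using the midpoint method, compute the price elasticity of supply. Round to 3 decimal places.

0.232

%ΔQ = (1542 − 1330)/[(1330 + 1542)/2] = 212/1436 ≈ 0.1476.
%Δp = (36.6 − 18.92)/[(18.92 + 36.6)/2] = 17.68/27.76 ≈ 0.6369.
Arc elasticity E = %ΔQ/%Δp ≈ 0.1476/0.6369 ≈ 0.232.
|E| < 1: supply is inelastic over this range.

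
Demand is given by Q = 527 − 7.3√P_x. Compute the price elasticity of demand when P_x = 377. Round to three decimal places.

At P_x = 377, Q = 385.2596.
dQ/dP_x = −7.3/(2√P_x) = −7.3/(2·19.4165).
Point elasticity E = (dQ/dP_x)·(P_x/Q) = -0.188 × 377/385.2596 ≈ -0.184.
|E| < 1, so demand is inelastic at this price.

-0.184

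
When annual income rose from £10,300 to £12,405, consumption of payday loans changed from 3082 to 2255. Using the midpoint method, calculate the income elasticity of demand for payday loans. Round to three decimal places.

%ΔQ = (2255 − 3082)/[(3082+2255)/2] = -827/2668.5 ≈ -0.3099.
%ΔI = (12,405 − 10,300)/[(10,300+12,405)/2] = 2105/11352.5 ≈ 0.1854.
E_I = %ΔQ/%ΔI ≈ -1.671.
E_I < 0: inferior good.

-1.671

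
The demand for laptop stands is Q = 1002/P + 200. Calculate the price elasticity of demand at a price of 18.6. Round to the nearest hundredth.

At P = 18.6, Q = 253.871.
dQ/dP = −1002/P² = −2.8963.
Point elasticity E = (dQ/dP)·(P/Q) = -2.8963 × 18.6/253.871 ≈ -0.21.
|E| < 1, so demand is inelastic at this price.

-0.21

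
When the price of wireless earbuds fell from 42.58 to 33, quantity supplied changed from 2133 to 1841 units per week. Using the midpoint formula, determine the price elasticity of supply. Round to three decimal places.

0.580

%ΔQ = (1841 − 2133)/[(2133 + 1841)/2] = -292/1987 ≈ -0.1470.
%Δp = (33 − 42.58)/[(42.58 + 33)/2] = -9.58/37.79 ≈ -0.2535.
Arc elasticity E = %ΔQ/%Δp ≈ -0.1470/-0.2535 ≈ 0.580.
|E| < 1: supply is inelastic over this range.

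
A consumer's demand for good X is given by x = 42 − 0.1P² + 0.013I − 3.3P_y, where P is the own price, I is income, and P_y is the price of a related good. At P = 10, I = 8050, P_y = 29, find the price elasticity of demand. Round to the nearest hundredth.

At the given point, x = 42 − 0.1(10)² + 0.013(8050) − 3.3(29) = 42 − 10 + 104.65 − 95.7 = 40.95.
∂x/∂P = −2·0.1·P = -2, so E_p = -2·(10/40.95) ≈ -0.49.
|E_p| < 1: demand is inelastic.

-0.49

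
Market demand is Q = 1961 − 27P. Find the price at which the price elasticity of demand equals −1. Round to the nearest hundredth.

For linear demand Q = a − bP, E = −bP/(a − bP). |E| = 1 ⇒ bP = a − bP ⇒ P = a/(2b).
P = 1961/(2·27) ≈ 36.31.

36.31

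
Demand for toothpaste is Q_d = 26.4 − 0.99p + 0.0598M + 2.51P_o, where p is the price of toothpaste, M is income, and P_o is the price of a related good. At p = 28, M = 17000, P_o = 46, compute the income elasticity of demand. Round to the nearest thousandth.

Substituting, Q_d = 26.4 − 0.99(28) + 0.0598(17000) + 2.51(46) = 26.4 − 27.72 + 1016.6 + 115.46 = 1130.74.
∂Q_d/∂M = +0.0598, so E_I = 0.0598·(17000/1130.74) ≈ 0.899.
E_I ∈ (0,1): normal good (necessity).

0.899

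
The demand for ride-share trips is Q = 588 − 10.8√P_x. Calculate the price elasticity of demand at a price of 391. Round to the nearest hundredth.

-0.29

At P_x = 391, Q = 374.4438.
dQ/dP_x = −10.8/(2√P_x) = −10.8/(2·19.7737).
Point elasticity E = (dQ/dP_x)·(P_x/Q) = -0.2731 × 391/374.4438 ≈ -0.29.
|E| < 1, so demand is inelastic at this price.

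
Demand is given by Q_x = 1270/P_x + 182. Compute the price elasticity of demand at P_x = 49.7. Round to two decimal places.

-0.12

At P_x = 49.7, Q_x = 207.5533.
dQ_x/dP_x = −1270/P_x² = −0.5142.
Point elasticity E = (dQ_x/dP_x)·(P_x/Q_x) = -0.5142 × 49.7/207.5533 ≈ -0.12.
|E| < 1, so demand is inelastic at this price.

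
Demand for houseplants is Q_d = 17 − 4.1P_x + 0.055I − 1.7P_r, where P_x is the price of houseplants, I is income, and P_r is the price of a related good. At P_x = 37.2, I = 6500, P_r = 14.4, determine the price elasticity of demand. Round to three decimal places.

-0.772

First evaluate Q_d: 17 − 4.1(37.2) + 0.055(6500) − 1.7(14.4) = 17 − 152.52 + 357.5 − 24.48 = 197.5.
∂Q_d/∂P_x = −4.1, so E_p = (−4.1)·(37.2/197.5) ≈ -0.772.
|E_p| < 1: demand is inelastic.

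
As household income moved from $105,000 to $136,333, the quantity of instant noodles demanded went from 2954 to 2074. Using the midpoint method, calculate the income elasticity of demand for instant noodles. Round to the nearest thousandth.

%ΔQ = (2074 − 2954)/[(2954+2074)/2] = -880/2514 ≈ -0.3500.
%ΔI = (136,333 − 105,000)/[(105,000+136,333)/2] = 31333/120666.5 ≈ 0.2597.
E_I = %ΔQ/%ΔI ≈ -1.348.
E_I < 0: inferior good.

-1.348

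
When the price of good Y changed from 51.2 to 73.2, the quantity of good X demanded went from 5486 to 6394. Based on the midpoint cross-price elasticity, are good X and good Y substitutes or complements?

%ΔQ_x = (6394 − 5486)/[(5486+6394)/2] = 908/5940 ≈ 0.1529.
%ΔP_y = (73.2 − 51.2)/[(51.2+73.2)/2] ≈ 0.3537.
E_xy = 0.1529/0.3537 ≈ 0.432.
E_xy > 0, so the goods are substitutes.

substitutes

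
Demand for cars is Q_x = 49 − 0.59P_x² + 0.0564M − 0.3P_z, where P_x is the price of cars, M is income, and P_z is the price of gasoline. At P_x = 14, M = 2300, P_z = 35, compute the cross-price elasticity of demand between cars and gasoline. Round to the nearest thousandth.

Evaluating quantity at (P_x, M, P_z) gives Q_x = 49 − 0.59(14)² + 0.0564(2300) − 0.3(35) = 49 − 115.64 + 129.72 − 10.5 = 52.58.
∂Q_x/∂P_z = −0.3, so E_xy = -0.3·(35/52.58) ≈ -0.200.
E_xy < 0: the goods are complements.

-0.200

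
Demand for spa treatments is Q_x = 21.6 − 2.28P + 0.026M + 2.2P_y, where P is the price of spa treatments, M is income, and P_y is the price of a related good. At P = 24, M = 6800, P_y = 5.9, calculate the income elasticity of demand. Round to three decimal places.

First evaluate Q_x: 21.6 − 2.28(24) + 0.026(6800) + 2.2(5.9) = 21.6 − 54.72 + 176.8 + 12.98 = 156.66.
∂Q_x/∂M = +0.026, so E_I = 0.026·(6800/156.66) ≈ 1.129.
E_I > 1: normal good (luxury).

1.129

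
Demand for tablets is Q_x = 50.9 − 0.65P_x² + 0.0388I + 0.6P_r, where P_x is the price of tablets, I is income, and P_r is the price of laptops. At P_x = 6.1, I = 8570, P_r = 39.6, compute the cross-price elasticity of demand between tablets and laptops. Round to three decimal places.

0.062

Evaluating quantity at (P_x, I, P_r) gives Q_x = 50.9 − 0.65(6.1)² + 0.0388(8570) + 0.6(39.6) = 50.9 − 24.1865 + 332.516 + 23.76 = 382.9895.
∂Q_x/∂P_r = +0.6, so E_xy = 0.6·(39.6/382.9895) ≈ 0.062.
E_xy > 0: the goods are substitutes.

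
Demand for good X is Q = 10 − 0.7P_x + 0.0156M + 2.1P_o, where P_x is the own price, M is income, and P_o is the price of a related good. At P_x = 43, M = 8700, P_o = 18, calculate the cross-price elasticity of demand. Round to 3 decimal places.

0.246

Q = 10 − 0.7(43) + 0.0156(8700) + 2.1(18) = 10 − 30.1 + 135.72 + 37.8 = 153.42.
∂Q/∂P_o = +2.1, so E_xy = 2.1·(18/153.42) ≈ 0.246.
E_xy > 0: the goods are substitutes.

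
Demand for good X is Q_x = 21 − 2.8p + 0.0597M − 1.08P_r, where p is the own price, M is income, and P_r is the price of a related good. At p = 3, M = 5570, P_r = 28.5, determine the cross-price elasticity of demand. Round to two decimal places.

-0.10

Evaluating quantity at (p, M, P_r) gives Q_x = 21 − 2.8(3) + 0.0597(5570) − 1.08(28.5) = 21 − 8.4 + 332.529 − 30.78 = 314.349.
∂Q_x/∂P_r = −1.08, so E_xy = -1.08·(28.5/314.349) ≈ -0.10.
E_xy < 0: the goods are complements.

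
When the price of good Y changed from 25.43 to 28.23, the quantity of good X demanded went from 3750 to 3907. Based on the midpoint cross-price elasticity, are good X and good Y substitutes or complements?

substitutes

%ΔQ_x = (3907 − 3750)/[(3750+3907)/2] = 157/3828.5 ≈ 0.0410.
%ΔP_y = (28.23 − 25.43)/[(25.43+28.23)/2] ≈ 0.1044.
E_xy = 0.0410/0.1044 ≈ 0.393.
E_xy > 0, so the goods are substitutes.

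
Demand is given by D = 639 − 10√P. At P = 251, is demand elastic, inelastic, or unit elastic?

At P = 251, D = 480.5702.
dD/dP = −10/(2√P) = −10/(2·15.843).
Point elasticity E = (dD/dP)·(P/D) = -0.3156 × 251/480.5702 ≈ -0.165.
|E| ≈ 0.165 < 1, so demand is inelastic.

inelastic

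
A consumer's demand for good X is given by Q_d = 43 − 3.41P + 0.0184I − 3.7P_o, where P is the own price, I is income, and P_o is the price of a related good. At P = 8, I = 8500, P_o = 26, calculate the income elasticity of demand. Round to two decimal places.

Substituting, Q_d = 43 − 3.41(8) + 0.0184(8500) − 3.7(26) = 43 − 27.28 + 156.4 − 96.2 = 75.92.
∂Q_d/∂I = +0.0184, so E_I = 0.0184·(8500/75.92) ≈ 2.06.
E_I > 1: normal good (luxury).

2.06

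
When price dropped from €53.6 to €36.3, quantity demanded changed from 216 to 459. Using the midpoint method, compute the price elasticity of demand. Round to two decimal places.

%ΔQ = (459 − 216)/[(216 + 459)/2] = 243/337.5 ≈ 0.7200.
%Δp = (36.3 − 53.6)/[(53.6 + 36.3)/2] = -17.3/44.95 ≈ -0.3849.
Arc elasticity E = %ΔQ/%Δp ≈ 0.7200/-0.3849 ≈ -1.87.
|E| > 1: demand is elastic over this range.

-1.87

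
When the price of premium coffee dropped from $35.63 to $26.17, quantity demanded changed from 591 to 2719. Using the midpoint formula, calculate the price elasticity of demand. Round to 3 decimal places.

%ΔQ = (2719 − 591)/[(591 + 2719)/2] = 2128/1655 ≈ 1.2858.
%Δp = (26.17 − 35.63)/[(35.63 + 26.17)/2] = -9.46/30.9 ≈ -0.3061.
Arc elasticity E = %ΔQ/%Δp ≈ 1.2858/-0.3061 ≈ -4.200.
|E| > 1: demand is elastic over this range.

-4.200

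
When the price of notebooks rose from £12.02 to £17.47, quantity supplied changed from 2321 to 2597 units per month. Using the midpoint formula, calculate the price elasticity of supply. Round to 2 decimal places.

0.30

%ΔQ = (2597 − 2321)/[(2321 + 2597)/2] = 276/2459 ≈ 0.1122.
%Δp = (17.47 − 12.02)/[(12.02 + 17.47)/2] = 5.45/14.745 ≈ 0.3696.
Arc elasticity E = %ΔQ/%Δp ≈ 0.1122/0.3696 ≈ 0.30.
|E| < 1: supply is inelastic over this range.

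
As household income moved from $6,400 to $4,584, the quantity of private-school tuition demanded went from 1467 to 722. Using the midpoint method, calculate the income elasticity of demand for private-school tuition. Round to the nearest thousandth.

2.059

%ΔQ = (722 − 1467)/[(1467+722)/2] = -745/1094.5 ≈ -0.6807.
%ΔM = (4,584 − 6,400)/[(6,400+4,584)/2] = -1816/5492 ≈ -0.3307.
E_I = %ΔQ/%ΔM ≈ 2.059.
E_I > 1: normal good (luxury).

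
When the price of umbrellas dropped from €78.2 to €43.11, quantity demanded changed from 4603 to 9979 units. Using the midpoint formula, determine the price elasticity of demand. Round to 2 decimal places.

-1.27

%Δq = (9979 − 4603)/[(4603 + 9979)/2] = 5376/7291 ≈ 0.7373.
%Δp = (43.11 − 78.2)/[(78.2 + 43.11)/2] = -35.09/60.655 ≈ -0.5785.
Arc elasticity E = %Δq/%Δp ≈ 0.7373/-0.5785 ≈ -1.27.
|E| > 1: demand is elastic over this range.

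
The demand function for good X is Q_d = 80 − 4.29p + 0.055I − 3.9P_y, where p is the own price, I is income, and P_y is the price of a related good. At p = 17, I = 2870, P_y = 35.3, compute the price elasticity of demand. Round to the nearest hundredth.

-2.68

First evaluate Q_d: 80 − 4.29(17) + 0.055(2870) − 3.9(35.3) = 80 − 72.93 + 157.85 − 137.67 = 27.25.
∂Q_d/∂p = −4.29, so E_p = (−4.29)·(17/27.25) ≈ -2.68.
|E_p| > 1: demand is elastic.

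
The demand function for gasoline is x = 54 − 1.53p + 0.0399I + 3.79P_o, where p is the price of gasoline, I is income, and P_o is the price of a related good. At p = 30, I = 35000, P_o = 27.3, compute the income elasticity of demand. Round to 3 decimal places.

0.926

At the given point, x = 54 − 1.53(30) + 0.0399(35000) + 3.79(27.3) = 54 − 45.9 + 1396.5 + 103.467 = 1508.067.
∂x/∂I = +0.0399, so E_I = 0.0399·(35000/1508.067) ≈ 0.926.
E_I ∈ (0,1): normal good (necessity).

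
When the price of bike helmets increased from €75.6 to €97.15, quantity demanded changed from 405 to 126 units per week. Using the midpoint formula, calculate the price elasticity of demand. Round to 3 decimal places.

-4.212

%Δq = (126 − 405)/[(405 + 126)/2] = -279/265.5 ≈ -1.0508.
%ΔP = (97.15 − 75.6)/[(75.6 + 97.15)/2] = 21.55/86.375 ≈ 0.2495.
Arc elasticity E = %Δq/%ΔP ≈ -1.0508/0.2495 ≈ -4.212.
|E| > 1: demand is elastic over this range.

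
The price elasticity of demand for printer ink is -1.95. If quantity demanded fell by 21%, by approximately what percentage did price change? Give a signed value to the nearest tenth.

10.8

%ΔQ ≈ E × %ΔP ⇒ %ΔP = %ΔQ / E = (-21%)/(-1.95) ≈ 10.8%.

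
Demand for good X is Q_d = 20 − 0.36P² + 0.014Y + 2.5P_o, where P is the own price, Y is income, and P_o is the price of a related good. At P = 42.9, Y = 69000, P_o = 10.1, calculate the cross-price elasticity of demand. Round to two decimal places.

0.07

Evaluating quantity at (P, Y, P_o) gives Q_d = 20 − 0.36(42.9)² + 0.014(69000) + 2.5(10.1) = 20 − 662.5476 + 966 + 25.25 = 348.7024.
∂Q_d/∂P_o = +2.5, so E_xy = 2.5·(10.1/348.7024) ≈ 0.07.
E_xy > 0: the goods are substitutes.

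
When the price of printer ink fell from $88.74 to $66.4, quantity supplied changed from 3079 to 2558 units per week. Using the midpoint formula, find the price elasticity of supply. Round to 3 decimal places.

%ΔQ = (2558 − 3079)/[(3079 + 2558)/2] = -521/2818.5 ≈ -0.1849.
%Δp = (66.4 − 88.74)/[(88.74 + 66.4)/2] = -22.34/77.57 ≈ -0.2880.
Arc elasticity E = %ΔQ/%Δp ≈ -0.1849/-0.2880 ≈ 0.642.
|E| < 1: supply is inelastic over this range.

0.642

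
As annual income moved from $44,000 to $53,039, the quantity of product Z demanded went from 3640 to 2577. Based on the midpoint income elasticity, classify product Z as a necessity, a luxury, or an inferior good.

%ΔQ = (2577 − 3640)/[(3640+2577)/2] = -1063/3108.5 ≈ -0.3420.
%ΔI = (53,039 − 44,000)/[(44,000+53,039)/2] = 9039/48519.5 ≈ 0.1863.
E_I = %ΔQ/%ΔI ≈ -1.836.
E_I < 0: inferior good.

inferior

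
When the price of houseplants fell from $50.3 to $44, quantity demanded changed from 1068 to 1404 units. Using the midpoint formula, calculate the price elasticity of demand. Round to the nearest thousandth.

%Δq = (1404 − 1068)/[(1068 + 1404)/2] = 336/1236 ≈ 0.2718.
%Δp = (44 − 50.3)/[(50.3 + 44)/2] = -6.3/47.15 ≈ -0.1336.
Arc elasticity E = %Δq/%Δp ≈ 0.2718/-0.1336 ≈ -2.035.
|E| > 1: demand is elastic over this range.

-2.035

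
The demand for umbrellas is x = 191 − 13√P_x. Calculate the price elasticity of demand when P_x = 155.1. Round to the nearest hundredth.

-2.78

At P_x = 155.1, x = 29.0991.
dx/dP_x = −13/(2√P_x) = −13/(2·12.4539).
Point elasticity E = (dx/dP_x)·(P_x/x) = -0.5219 × 155.1/29.0991 ≈ -2.78.
|E| > 1, so demand is elastic at this price.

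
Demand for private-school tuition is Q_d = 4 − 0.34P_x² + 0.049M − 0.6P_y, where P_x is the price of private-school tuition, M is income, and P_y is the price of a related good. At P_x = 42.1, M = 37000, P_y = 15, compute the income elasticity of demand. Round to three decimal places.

First evaluate Q_d: 4 − 0.34(42.1)² + 0.049(37000) − 0.6(15) = 4 − 602.6194 + 1813 − 9 = 1205.3806.
∂Q_d/∂M = +0.049, so E_I = 0.049·(37000/1205.3806) ≈ 1.504.
E_I > 1: normal good (luxury).

1.504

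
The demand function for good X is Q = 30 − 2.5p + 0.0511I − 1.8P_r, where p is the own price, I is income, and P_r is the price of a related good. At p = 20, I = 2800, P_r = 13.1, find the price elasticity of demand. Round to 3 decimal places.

Q = 30 − 2.5(20) + 0.0511(2800) − 1.8(13.1) = 30 − 50 + 143.08 − 23.58 = 99.5.
∂Q/∂p = −2.5, so E_p = (−2.5)·(20/99.5) ≈ -0.503.
|E_p| < 1: demand is inelastic.

-0.503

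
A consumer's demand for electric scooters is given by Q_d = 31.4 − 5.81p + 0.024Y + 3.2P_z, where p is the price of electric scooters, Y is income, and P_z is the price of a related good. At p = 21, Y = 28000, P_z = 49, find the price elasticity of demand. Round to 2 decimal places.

-0.17

Q_d = 31.4 − 5.81(21) + 0.024(28000) + 3.2(49) = 31.4 − 122.01 + 672 + 156.8 = 738.19.
∂Q_d/∂p = −5.81, so E_p = (−5.81)·(21/738.19) ≈ -0.17.
|E_p| < 1: demand is inelastic.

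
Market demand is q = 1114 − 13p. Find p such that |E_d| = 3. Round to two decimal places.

Set −bp/(a − bp) = −3 ⇒ bp = 3(a − bp) ⇒ bp(1+3) = 3·a.
p = 3·1114/(13·4) ≈ 64.27.

64.27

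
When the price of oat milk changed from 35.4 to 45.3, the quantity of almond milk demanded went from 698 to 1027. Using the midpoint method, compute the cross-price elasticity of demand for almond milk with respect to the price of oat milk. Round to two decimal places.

1.55

%ΔQ_x = (1027 − 698)/[(698+1027)/2] = 329/862.5 ≈ 0.3814.
%ΔP_y = (45.3 − 35.4)/[(35.4+45.3)/2] ≈ 0.2454.
E_xy = 0.3814/0.2454 ≈ 1.55.
E_xy > 0, so almond milk and oat milk are substitutes.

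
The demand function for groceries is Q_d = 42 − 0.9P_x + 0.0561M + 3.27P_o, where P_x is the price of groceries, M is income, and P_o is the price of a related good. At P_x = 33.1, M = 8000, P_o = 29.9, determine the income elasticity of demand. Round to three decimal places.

0.803

First evaluate Q_d: 42 − 0.9(33.1) + 0.0561(8000) + 3.27(29.9) = 42 − 29.79 + 448.8 + 97.773 = 558.783.
∂Q_d/∂M = +0.0561, so E_I = 0.0561·(8000/558.783) ≈ 0.803.
E_I ∈ (0,1): normal good (necessity).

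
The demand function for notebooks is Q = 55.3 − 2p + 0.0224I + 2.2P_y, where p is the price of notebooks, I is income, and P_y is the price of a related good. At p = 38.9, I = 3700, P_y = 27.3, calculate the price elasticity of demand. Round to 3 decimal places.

Substituting, Q = 55.3 − 2(38.9) + 0.0224(3700) + 2.2(27.3) = 55.3 − 77.8 + 82.88 + 60.06 = 120.44.
∂Q/∂p = −2, so E_p = (−2)·(38.9/120.44) ≈ -0.646.
|E_p| < 1: demand is inelastic.

-0.646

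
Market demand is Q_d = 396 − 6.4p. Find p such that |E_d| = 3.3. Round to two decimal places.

Set −bp/(a − bp) = −3.3 ⇒ bp = 3.3(a − bp) ⇒ bp(1+3.3) = 3.3·a.
p = 3.3·396/(6.4·4.3) ≈ 47.49.

47.49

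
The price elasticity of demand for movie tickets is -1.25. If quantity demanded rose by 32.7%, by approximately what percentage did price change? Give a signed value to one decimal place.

-26.2

%ΔQ ≈ E × %ΔP ⇒ %ΔP = %ΔQ / E = (32.7%)/(-1.25) ≈ -26.2%.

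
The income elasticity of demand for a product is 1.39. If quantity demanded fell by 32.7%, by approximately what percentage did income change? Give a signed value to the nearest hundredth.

-23.53

%ΔQ ≈ E × %ΔI ⇒ %ΔI = %ΔQ / E = (-32.7%)/(1.39) ≈ -23.53%.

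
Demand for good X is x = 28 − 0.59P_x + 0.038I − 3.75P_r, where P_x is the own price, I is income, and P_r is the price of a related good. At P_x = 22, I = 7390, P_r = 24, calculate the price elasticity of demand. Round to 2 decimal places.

-0.06

Substituting, x = 28 − 0.59(22) + 0.038(7390) − 3.75(24) = 28 − 12.98 + 280.82 − 90 = 205.84.
∂x/∂P_x = −0.59, so E_p = (−0.59)·(22/205.84) ≈ -0.06.
|E_p| < 1: demand is inelastic.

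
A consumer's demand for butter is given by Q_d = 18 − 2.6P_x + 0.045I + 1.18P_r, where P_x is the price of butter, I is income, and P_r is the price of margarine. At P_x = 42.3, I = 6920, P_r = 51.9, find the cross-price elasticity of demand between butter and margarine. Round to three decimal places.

First evaluate Q_d: 18 − 2.6(42.3) + 0.045(6920) + 1.18(51.9) = 18 − 109.98 + 311.4 + 61.242 = 280.662.
∂Q_d/∂P_r = +1.18, so E_xy = 1.18·(51.9/280.662) ≈ 0.218.
E_xy > 0: the goods are substitutes.

0.218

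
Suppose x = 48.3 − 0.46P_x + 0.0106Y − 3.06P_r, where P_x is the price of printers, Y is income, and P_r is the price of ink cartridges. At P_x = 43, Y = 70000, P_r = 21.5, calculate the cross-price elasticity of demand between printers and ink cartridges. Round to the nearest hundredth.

Evaluating quantity at (P_x, Y, P_r) gives x = 48.3 − 0.46(43) + 0.0106(70000) − 3.06(21.5) = 48.3 − 19.78 + 742 − 65.79 = 704.73.
∂x/∂P_r = −3.06, so E_xy = -3.06·(21.5/704.73) ≈ -0.09.
E_xy < 0: the goods are complements.

-0.09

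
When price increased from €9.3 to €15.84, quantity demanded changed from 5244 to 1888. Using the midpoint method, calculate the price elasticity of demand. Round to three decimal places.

%Δq = (1888 − 5244)/[(5244 + 1888)/2] = -3356/3566 ≈ -0.9411.
%ΔP = (15.84 − 9.3)/[(9.3 + 15.84)/2] = 6.54/12.57 ≈ 0.5203.
Arc elasticity E = %Δq/%ΔP ≈ -0.9411/0.5203 ≈ -1.809.
|E| > 1: demand is elastic over this range.

-1.809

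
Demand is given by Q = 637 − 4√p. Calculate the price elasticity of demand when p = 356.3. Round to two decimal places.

-0.07

At p = 356.3, Q = 561.4964.
dQ/dp = −4/(2√p) = −4/(2·18.8759).
Point elasticity E = (dQ/dp)·(p/Q) = -0.106 × 356.3/561.4964 ≈ -0.07.
|E| < 1, so demand is inelastic at this price.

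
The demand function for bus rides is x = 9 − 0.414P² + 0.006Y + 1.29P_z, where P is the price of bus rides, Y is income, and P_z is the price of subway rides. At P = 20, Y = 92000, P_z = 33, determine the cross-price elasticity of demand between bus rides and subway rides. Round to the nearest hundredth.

First evaluate x: 9 − 0.414(20)² + 0.006(92000) + 1.29(33) = 9 − 165.6 + 552 + 42.57 = 437.97.
∂x/∂P_z = +1.29, so E_xy = 1.29·(33/437.97) ≈ 0.10.
E_xy > 0: the goods are substitutes.

0.10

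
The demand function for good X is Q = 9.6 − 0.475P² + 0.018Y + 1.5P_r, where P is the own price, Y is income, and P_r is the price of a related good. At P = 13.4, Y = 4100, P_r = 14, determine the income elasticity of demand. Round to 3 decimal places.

3.862

Substituting, Q = 9.6 − 0.475(13.4)² + 0.018(4100) + 1.5(14) = 9.6 − 85.291 + 73.8 + 21 = 19.109.
∂Q/∂Y = +0.018, so E_I = 0.018·(4100/19.109) ≈ 3.862.
E_I > 1: normal good (luxury).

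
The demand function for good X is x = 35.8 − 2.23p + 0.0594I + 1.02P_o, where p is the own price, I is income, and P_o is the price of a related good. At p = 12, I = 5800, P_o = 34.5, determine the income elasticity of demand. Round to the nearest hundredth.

0.89

Evaluating quantity at (p, I, P_o) gives x = 35.8 − 2.23(12) + 0.0594(5800) + 1.02(34.5) = 35.8 − 26.76 + 344.52 + 35.19 = 388.75.
∂x/∂I = +0.0594, so E_I = 0.0594·(5800/388.75) ≈ 0.89.
E_I ∈ (0,1): normal good (necessity).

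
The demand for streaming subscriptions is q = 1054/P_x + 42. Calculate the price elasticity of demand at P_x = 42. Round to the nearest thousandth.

-0.374

At P_x = 42, q = 67.0952.
dq/dP_x = −1054/P_x² = −0.5975.
Point elasticity E = (dq/dP_x)·(P_x/q) = -0.5975 × 42/67.0952 ≈ -0.374.
|E| < 1, so demand is inelastic at this price.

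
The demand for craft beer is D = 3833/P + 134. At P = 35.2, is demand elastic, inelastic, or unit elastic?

At P = 35.2, D = 242.892.
dD/dP = −3833/P² = −3.0935.
Point elasticity E = (dD/dP)·(P/D) = -3.0935 × 35.2/242.892 ≈ -0.448.
|E| ≈ 0.448 < 1, so demand is inelastic.

inelastic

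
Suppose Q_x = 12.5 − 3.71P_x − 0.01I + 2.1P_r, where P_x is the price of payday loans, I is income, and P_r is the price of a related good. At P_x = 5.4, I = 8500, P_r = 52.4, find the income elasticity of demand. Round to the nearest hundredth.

Q_x = 12.5 − 3.71(5.4) − 0.01(8500) + 2.1(52.4) = 12.5 − 20.034 − 85 + 110.04 = 17.506.
∂Q_x/∂I = −0.01, so E_I = -0.01·(8500/17.506) ≈ -4.86.
E_I < 0: inferior good.

-4.86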